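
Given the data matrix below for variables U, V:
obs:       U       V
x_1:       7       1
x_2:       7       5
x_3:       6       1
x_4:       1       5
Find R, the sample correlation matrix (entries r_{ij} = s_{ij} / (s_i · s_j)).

Step 1 — column means:
  mean(U) = (7 + 7 + 6 + 1) / 4 = 21/4 = 5.25
  mean(V) = (1 + 5 + 1 + 5) / 4 = 12/4 = 3

Step 2 — sample variances and covariances s[i,j] = (1/(n-1)) · Σ_k (x_{k,i} - mean_i) · (x_{k,j} - mean_j), with n-1 = 3:
  s[U,U] = ((1.75)·(1.75) + (1.75)·(1.75) + (0.75)·(0.75) + (-4.25)·(-4.25)) / 3 = 24.75/3 = 8.25
  s[U,V] = ((1.75)·(-2) + (1.75)·(2) + (0.75)·(-2) + (-4.25)·(2)) / 3 = -10/3 = -3.3333
  s[V,V] = ((-2)·(-2) + (2)·(2) + (-2)·(-2) + (2)·(2)) / 3 = 16/3 = 5.3333
  Sample standard deviations s_i = √(s[i,i]):
  s(U) = √(8.25) = 2.8723
  s(V) = √(5.3333) = 2.3094

Step 3 — r_{ij} = s_{ij} / (s_i · s_j):
  r[U,U] = 1 (diagonal).
  r[U,V] = -3.3333 / (2.8723 · 2.3094) = -3.3333 / 6.6332 = -0.5025
  r[V,V] = 1 (diagonal).

R is symmetric with unit diagonal. Assembling:

R = [[1, -0.5025],
 [-0.5025, 1]]


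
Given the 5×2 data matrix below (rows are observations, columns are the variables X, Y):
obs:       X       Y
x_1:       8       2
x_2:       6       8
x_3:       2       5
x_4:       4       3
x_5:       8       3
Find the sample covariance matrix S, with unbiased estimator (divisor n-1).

Step 1 — column means:
  mean(X) = (8 + 6 + 2 + 4 + 8) / 5 = 28/5 = 5.6
  mean(Y) = (2 + 8 + 5 + 3 + 3) / 5 = 21/5 = 4.2

Step 2 — sample covariance S[i,j] = (1/(n-1)) · Σ_k (x_{k,i} - mean_i) · (x_{k,j} - mean_j), with n-1 = 4.
  S[X,X] = ((2.4)·(2.4) + (0.4)·(0.4) + (-3.6)·(-3.6) + (-1.6)·(-1.6) + (2.4)·(2.4)) / 4 = 27.2/4 = 6.8
  S[X,Y] = ((2.4)·(-2.2) + (0.4)·(3.8) + (-3.6)·(0.8) + (-1.6)·(-1.2) + (2.4)·(-1.2)) / 4 = -7.6/4 = -1.9
  S[Y,Y] = ((-2.2)·(-2.2) + (3.8)·(3.8) + (0.8)·(0.8) + (-1.2)·(-1.2) + (-1.2)·(-1.2)) / 4 = 22.8/4 = 5.7

S is symmetric (S[j,i] = S[i,j]). Assembling:

S = [[6.8, -1.9],
 [-1.9, 5.7]]


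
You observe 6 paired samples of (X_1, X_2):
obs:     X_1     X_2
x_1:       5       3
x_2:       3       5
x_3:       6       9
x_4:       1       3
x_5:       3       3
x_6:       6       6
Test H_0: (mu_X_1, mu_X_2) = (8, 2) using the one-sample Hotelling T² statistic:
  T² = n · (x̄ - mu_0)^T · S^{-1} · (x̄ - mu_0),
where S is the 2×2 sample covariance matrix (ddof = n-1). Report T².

Step 1 — sample mean vector:
  mean(X_1) = (5 + 3 + 6 + 1 + 3 + 6) / 6 = 24/6 = 4
  mean(X_2) = (3 + 5 + 9 + 3 + 3 + 6) / 6 = 29/6 = 4.8333
  x̄ = (4, 4.8333),  deviation x̄ - mu_0 = (4, 4.8333) - (8, 2) = (-4, 2.8333).

Step 2 — sample covariance matrix, S[i,j] = (1/(n-1)) · Σ_k (x_{k,i} - mean_i) · (x_{k,j} - mean_j), divisor n-1 = 5:
  S[X_1,X_1] = ((1)·(1) + (-1)·(-1) + (2)·(2) + (-3)·(-3) + (-1)·(-1) + (2)·(2)) / 5 = 20/5 = 4
  S[X_1,X_2] = ((1)·(-1.8333) + (-1)·(0.1667) + (2)·(4.1667) + (-3)·(-1.8333) + (-1)·(-1.8333) + (2)·(1.1667)) / 5 = 16/5 = 3.2
  S[X_2,X_2] = ((-1.8333)·(-1.8333) + (0.1667)·(0.1667) + (4.1667)·(4.1667) + (-1.8333)·(-1.8333) + (-1.8333)·(-1.8333) + (1.1667)·(1.1667)) / 5 = 28.8333/5 = 5.7667
  S = [[4, 3.2],
 [3.2, 5.7667]].

Step 3 — invert S. det(S) = 4·5.7667 - (3.2)² = 12.8267.
  S^{-1} = (1/det) · [[d, -b], [-b, a]] = [[0.4496, -0.2495],
 [-0.2495, 0.3119]].

Step 4 — quadratic form (x̄ - mu_0)^T · S^{-1} · (x̄ - mu_0):
  S^{-1} · (x̄ - mu_0) = (-2.5052, 1.8815),
  (x̄ - mu_0)^T · [...] = (-4)·(-2.5052) + (2.8333)·(1.8815) = 15.3517.

Step 5 — scale by n: T² = 6 · 15.3517 = 92.1102.

T² ≈ 92.1102


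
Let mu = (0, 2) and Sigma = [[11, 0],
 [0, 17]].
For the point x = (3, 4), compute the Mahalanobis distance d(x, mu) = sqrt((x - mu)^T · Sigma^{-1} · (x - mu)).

Step 1 — centre the observation: (x - mu) = (3, 2).

Step 2 — invert Sigma. det(Sigma) = 11·17 - (0)² = 187.
  Sigma^{-1} = (1/det) · [[d, -b], [-b, a]] = [[0.0909, 0],
 [0, 0.0588]].

Step 3 — form the quadratic (x - mu)^T · Sigma^{-1} · (x - mu):
  Sigma^{-1} · (x - mu) = (0.2727, 0.1176).
  (x - mu)^T · [Sigma^{-1} · (x - mu)] = (3)·(0.2727) + (2)·(0.1176) = 1.0535.

Step 4 — take square root: d = √(1.0535) ≈ 1.0264.

d(x, mu) = √(1.0535) ≈ 1.0264


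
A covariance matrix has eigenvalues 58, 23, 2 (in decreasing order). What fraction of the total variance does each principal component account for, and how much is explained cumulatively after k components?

Step 1 — total variance = trace(Sigma) = Σ λ_i = 58 + 23 + 2 = 83.

Step 2 — fraction explained by component i = λ_i / Σ λ:
  PC1: 58/83 = 0.6988
  PC2: 23/83 = 0.2771
  PC3: 2/83 = 0.0241

Step 3 — cumulative fraction after k components = (λ_1 + ... + λ_k) / Σ λ:
  k = 1: 58/83 = 0.6988
  k = 2: (58 + 23)/83 = 81/83 = 0.9759
  k = 3: (58 + 23 + 2)/83 = 83/83 = 1

Summary (fraction, with percent):

explained: PC1 0.6988 (69.88%), PC2 0.2771 (27.71%), PC3 0.0241 (2.41%);  cumulative: 0.6988, 0.9759, 1


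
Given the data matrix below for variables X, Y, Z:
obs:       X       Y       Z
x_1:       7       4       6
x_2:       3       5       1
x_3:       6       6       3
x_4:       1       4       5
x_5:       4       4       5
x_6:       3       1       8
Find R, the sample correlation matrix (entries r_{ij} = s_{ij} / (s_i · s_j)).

Step 1 — column means:
  mean(X) = (7 + 3 + 6 + 1 + 4 + 3) / 6 = 24/6 = 4
  mean(Y) = (4 + 5 + 6 + 4 + 4 + 1) / 6 = 24/6 = 4
  mean(Z) = (6 + 1 + 3 + 5 + 5 + 8) / 6 = 28/6 = 4.6667

Step 2 — sample variances and covariances s[i,j] = (1/(n-1)) · Σ_k (x_{k,i} - mean_i) · (x_{k,j} - mean_j), with n-1 = 5:
  s[X,X] = ((3)·(3) + (-1)·(-1) + (2)·(2) + (-3)·(-3) + (0)·(0) + (-1)·(-1)) / 5 = 24/5 = 4.8
  s[X,Y] = ((3)·(0) + (-1)·(1) + (2)·(2) + (-3)·(0) + (0)·(0) + (-1)·(-3)) / 5 = 6/5 = 1.2
  s[X,Z] = ((3)·(1.3333) + (-1)·(-3.6667) + (2)·(-1.6667) + (-3)·(0.3333) + (0)·(0.3333) + (-1)·(3.3333)) / 5 = 0/5 = 0
  s[Y,Y] = ((0)·(0) + (1)·(1) + (2)·(2) + (0)·(0) + (0)·(0) + (-3)·(-3)) / 5 = 14/5 = 2.8
  s[Y,Z] = ((0)·(1.3333) + (1)·(-3.6667) + (2)·(-1.6667) + (0)·(0.3333) + (0)·(0.3333) + (-3)·(3.3333)) / 5 = -17/5 = -3.4
  s[Z,Z] = ((1.3333)·(1.3333) + (-3.6667)·(-3.6667) + (-1.6667)·(-1.6667) + (0.3333)·(0.3333) + (0.3333)·(0.3333) + (3.3333)·(3.3333)) / 5 = 29.3333/5 = 5.8667
  Sample standard deviations s_i = √(s[i,i]):
  s(X) = √(4.8) = 2.1909
  s(Y) = √(2.8) = 1.6733
  s(Z) = √(5.8667) = 2.4221

Step 3 — r_{ij} = s_{ij} / (s_i · s_j):
  r[X,X] = 1 (diagonal).
  r[X,Y] = 1.2 / (2.1909 · 1.6733) = 1.2 / 3.6661 = 0.3273
  r[X,Z] = 0 / (2.1909 · 2.4221) = 0 / 5.3066 = 0
  r[Y,Y] = 1 (diagonal).
  r[Y,Z] = -3.4 / (1.6733 · 2.4221) = -3.4 / 4.053 = -0.8389
  r[Z,Z] = 1 (diagonal).

R is symmetric with unit diagonal. Assembling:

R = [[1, 0.3273, 0],
 [0.3273, 1, -0.8389],
 [0, -0.8389, 1]]


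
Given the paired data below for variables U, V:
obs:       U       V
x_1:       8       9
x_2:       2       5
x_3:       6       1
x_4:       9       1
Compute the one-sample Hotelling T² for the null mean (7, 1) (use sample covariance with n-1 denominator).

Step 1 — sample mean vector:
  mean(U) = (8 + 2 + 6 + 9) / 4 = 25/4 = 6.25
  mean(V) = (9 + 5 + 1 + 1) / 4 = 16/4 = 4
  x̄ = (6.25, 4),  deviation x̄ - mu_0 = (6.25, 4) - (7, 1) = (-0.75, 3).

Step 2 — sample covariance matrix, S[i,j] = (1/(n-1)) · Σ_k (x_{k,i} - mean_i) · (x_{k,j} - mean_j), divisor n-1 = 3:
  S[U,U] = ((1.75)·(1.75) + (-4.25)·(-4.25) + (-0.25)·(-0.25) + (2.75)·(2.75)) / 3 = 28.75/3 = 9.5833
  S[U,V] = ((1.75)·(5) + (-4.25)·(1) + (-0.25)·(-3) + (2.75)·(-3)) / 3 = -3/3 = -1
  S[V,V] = ((5)·(5) + (1)·(1) + (-3)·(-3) + (-3)·(-3)) / 3 = 44/3 = 14.6667
  S = [[9.5833, -1],
 [-1, 14.6667]].

Step 3 — invert S. det(S) = 9.5833·14.6667 - (-1)² = 139.5556.
  S^{-1} = (1/det) · [[d, -b], [-b, a]] = [[0.1051, 0.0072],
 [0.0072, 0.0687]].

Step 4 — quadratic form (x̄ - mu_0)^T · S^{-1} · (x̄ - mu_0):
  S^{-1} · (x̄ - mu_0) = (-0.0573, 0.2006),
  (x̄ - mu_0)^T · [...] = (-0.75)·(-0.0573) + (3)·(0.2006) = 0.6449.

Step 5 — scale by n: T² = 4 · 0.6449 = 2.5796.

T² ≈ 2.5796


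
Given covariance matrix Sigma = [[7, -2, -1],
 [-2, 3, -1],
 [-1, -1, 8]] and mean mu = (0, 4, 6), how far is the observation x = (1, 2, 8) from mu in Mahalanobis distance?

Step 1 — centre the observation: (x - mu) = (1, -2, 2).

Step 2 — invert Sigma (cofactor / det for 3×3, or solve directly):
  Sigma^{-1} = [[0.1885, 0.1393, 0.041],
 [0.1393, 0.4508, 0.0738],
 [0.041, 0.0738, 0.1393]].

Step 3 — form the quadratic (x - mu)^T · Sigma^{-1} · (x - mu):
  Sigma^{-1} · (x - mu) = (-0.0082, -0.6148, 0.1721).
  (x - mu)^T · [Sigma^{-1} · (x - mu)] = (1)·(-0.0082) + (-2)·(-0.6148) + (2)·(0.1721) = 1.5656.

Step 4 — take square root: d = √(1.5656) ≈ 1.2512.

d(x, mu) = √(1.5656) ≈ 1.2512


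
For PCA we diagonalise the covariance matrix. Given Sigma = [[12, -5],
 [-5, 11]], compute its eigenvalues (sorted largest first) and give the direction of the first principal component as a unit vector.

Step 1 — characteristic polynomial of 2×2 Sigma:
  det(Sigma - λI) = λ² - trace · λ + det = 0.
  trace = 12 + 11 = 23, det = 12·11 - (-5)² = 107.
Step 2 — discriminant:
  Δ = trace² - 4·det = 529 - 428 = 101.
Step 3 — eigenvalues:
  λ = (trace ± √Δ)/2 = (23 ± 10.0499)/2,
  λ_1 = 16.5249,  λ_2 = 6.4751.

Step 4 — unit eigenvector for λ_1: solve (Sigma - λ_1 I)v = 0. First row:
  (12 - 16.5249)·v_x + (-5)·v_y = 0, i.e. (-4.5249)·v_x + (-5)·v_y = 0,
  so v ∝ (b, λ_1 - a) = (-5, 4.5249); multiply by -1 so the first entry is positive: u = (5, -4.5249).
  ||u|| = √((5)² + (-4.5249)²) = √(45.4751) ≈ 6.7435,
  v_1 = u/||u|| ≈ (0.7415, -0.671) (||v_1|| = 1).

λ_1 = 16.5249,  λ_2 = 6.4751;  v_1 ≈ (0.7415, -0.671)


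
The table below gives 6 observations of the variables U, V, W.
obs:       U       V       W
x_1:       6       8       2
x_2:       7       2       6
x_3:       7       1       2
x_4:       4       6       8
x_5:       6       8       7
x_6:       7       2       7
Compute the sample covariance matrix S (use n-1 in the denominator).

Step 1 — column means:
  mean(U) = (6 + 7 + 7 + 4 + 6 + 7) / 6 = 37/6 = 6.1667
  mean(V) = (8 + 2 + 1 + 6 + 8 + 2) / 6 = 27/6 = 4.5
  mean(W) = (2 + 6 + 2 + 8 + 7 + 7) / 6 = 32/6 = 5.3333

Step 2 — sample covariance S[i,j] = (1/(n-1)) · Σ_k (x_{k,i} - mean_i) · (x_{k,j} - mean_j), with n-1 = 5.
  S[U,U] = ((-0.1667)·(-0.1667) + (0.8333)·(0.8333) + (0.8333)·(0.8333) + (-2.1667)·(-2.1667) + (-0.1667)·(-0.1667) + (0.8333)·(0.8333)) / 5 = 6.8333/5 = 1.3667
  S[U,V] = ((-0.1667)·(3.5) + (0.8333)·(-2.5) + (0.8333)·(-3.5) + (-2.1667)·(1.5) + (-0.1667)·(3.5) + (0.8333)·(-2.5)) / 5 = -11.5/5 = -2.3
  S[U,W] = ((-0.1667)·(-3.3333) + (0.8333)·(0.6667) + (0.8333)·(-3.3333) + (-2.1667)·(2.6667) + (-0.1667)·(1.6667) + (0.8333)·(1.6667)) / 5 = -6.3333/5 = -1.2667
  S[V,V] = ((3.5)·(3.5) + (-2.5)·(-2.5) + (-3.5)·(-3.5) + (1.5)·(1.5) + (3.5)·(3.5) + (-2.5)·(-2.5)) / 5 = 51.5/5 = 10.3
  S[V,W] = ((3.5)·(-3.3333) + (-2.5)·(0.6667) + (-3.5)·(-3.3333) + (1.5)·(2.6667) + (3.5)·(1.6667) + (-2.5)·(1.6667)) / 5 = 4/5 = 0.8
  S[W,W] = ((-3.3333)·(-3.3333) + (0.6667)·(0.6667) + (-3.3333)·(-3.3333) + (2.6667)·(2.6667) + (1.6667)·(1.6667) + (1.6667)·(1.6667)) / 5 = 35.3333/5 = 7.0667

S is symmetric (S[j,i] = S[i,j]). Assembling:

S = [[1.3667, -2.3, -1.2667],
 [-2.3, 10.3, 0.8],
 [-1.2667, 0.8, 7.0667]]


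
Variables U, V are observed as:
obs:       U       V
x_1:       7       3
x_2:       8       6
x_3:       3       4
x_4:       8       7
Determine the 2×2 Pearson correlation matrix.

Step 1 — column means:
  mean(U) = (7 + 8 + 3 + 8) / 4 = 26/4 = 6.5
  mean(V) = (3 + 6 + 4 + 7) / 4 = 20/4 = 5

Step 2 — sample variances and covariances s[i,j] = (1/(n-1)) · Σ_k (x_{k,i} - mean_i) · (x_{k,j} - mean_j), with n-1 = 3:
  s[U,U] = ((0.5)·(0.5) + (1.5)·(1.5) + (-3.5)·(-3.5) + (1.5)·(1.5)) / 3 = 17/3 = 5.6667
  s[U,V] = ((0.5)·(-2) + (1.5)·(1) + (-3.5)·(-1) + (1.5)·(2)) / 3 = 7/3 = 2.3333
  s[V,V] = ((-2)·(-2) + (1)·(1) + (-1)·(-1) + (2)·(2)) / 3 = 10/3 = 3.3333
  Sample standard deviations s_i = √(s[i,i]):
  s(U) = √(5.6667) = 2.3805
  s(V) = √(3.3333) = 1.8257

Step 3 — r_{ij} = s_{ij} / (s_i · s_j):
  r[U,U] = 1 (diagonal).
  r[U,V] = 2.3333 / (2.3805 · 1.8257) = 2.3333 / 4.3461 = 0.5369
  r[V,V] = 1 (diagonal).

R is symmetric with unit diagonal. Assembling:

R = [[1, 0.5369],
 [0.5369, 1]]


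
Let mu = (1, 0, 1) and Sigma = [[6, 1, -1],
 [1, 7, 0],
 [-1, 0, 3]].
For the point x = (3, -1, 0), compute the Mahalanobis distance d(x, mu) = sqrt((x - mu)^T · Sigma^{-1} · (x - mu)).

Step 1 — centre the observation: (x - mu) = (2, -1, -1).

Step 2 — invert Sigma (cofactor / det for 3×3, or solve directly):
  Sigma^{-1} = [[0.181, -0.0259, 0.0603],
 [-0.0259, 0.1466, -0.0086],
 [0.0603, -0.0086, 0.3534]].

Step 3 — form the quadratic (x - mu)^T · Sigma^{-1} · (x - mu):
  Sigma^{-1} · (x - mu) = (0.3276, -0.1897, -0.2241).
  (x - mu)^T · [Sigma^{-1} · (x - mu)] = (2)·(0.3276) + (-1)·(-0.1897) + (-1)·(-0.2241) = 1.069.

Step 4 — take square root: d = √(1.069) ≈ 1.0339.

d(x, mu) = √(1.069) ≈ 1.0339


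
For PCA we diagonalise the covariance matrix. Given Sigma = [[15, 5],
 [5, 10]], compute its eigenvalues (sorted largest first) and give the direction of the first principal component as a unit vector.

Step 1 — characteristic polynomial of 2×2 Sigma:
  det(Sigma - λI) = λ² - trace · λ + det = 0.
  trace = 15 + 10 = 25, det = 15·10 - (5)² = 125.
Step 2 — discriminant:
  Δ = trace² - 4·det = 625 - 500 = 125.
Step 3 — eigenvalues:
  λ = (trace ± √Δ)/2 = (25 ± 11.1803)/2,
  λ_1 = 18.0902,  λ_2 = 6.9098.

Step 4 — unit eigenvector for λ_1: solve (Sigma - λ_1 I)v = 0. First row:
  (15 - 18.0902)·v_x + (5)·v_y = 0, i.e. (-3.0902)·v_x + (5)·v_y = 0,
  so v ∝ (b, λ_1 - a) = (5, 3.0902) = u.
  ||u|| = √((5)² + (3.0902)²) = √(34.5492) ≈ 5.8779,
  v_1 = u/||u|| ≈ (0.8507, 0.5257) (||v_1|| = 1).

λ_1 = 18.0902,  λ_2 = 6.9098;  v_1 ≈ (0.8507, 0.5257)


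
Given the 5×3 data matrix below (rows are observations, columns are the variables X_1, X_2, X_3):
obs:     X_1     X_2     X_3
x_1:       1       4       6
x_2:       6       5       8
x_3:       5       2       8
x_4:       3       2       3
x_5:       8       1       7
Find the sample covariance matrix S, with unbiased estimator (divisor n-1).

Step 1 — column means:
  mean(X_1) = (1 + 6 + 5 + 3 + 8) / 5 = 23/5 = 4.6
  mean(X_2) = (4 + 5 + 2 + 2 + 1) / 5 = 14/5 = 2.8
  mean(X_3) = (6 + 8 + 8 + 3 + 7) / 5 = 32/5 = 6.4

Step 2 — sample covariance S[i,j] = (1/(n-1)) · Σ_k (x_{k,i} - mean_i) · (x_{k,j} - mean_j), with n-1 = 4.
  S[X_1,X_1] = ((-3.6)·(-3.6) + (1.4)·(1.4) + (0.4)·(0.4) + (-1.6)·(-1.6) + (3.4)·(3.4)) / 4 = 29.2/4 = 7.3
  S[X_1,X_2] = ((-3.6)·(1.2) + (1.4)·(2.2) + (0.4)·(-0.8) + (-1.6)·(-0.8) + (3.4)·(-1.8)) / 4 = -6.4/4 = -1.6
  S[X_1,X_3] = ((-3.6)·(-0.4) + (1.4)·(1.6) + (0.4)·(1.6) + (-1.6)·(-3.4) + (3.4)·(0.6)) / 4 = 11.8/4 = 2.95
  S[X_2,X_2] = ((1.2)·(1.2) + (2.2)·(2.2) + (-0.8)·(-0.8) + (-0.8)·(-0.8) + (-1.8)·(-1.8)) / 4 = 10.8/4 = 2.7
  S[X_2,X_3] = ((1.2)·(-0.4) + (2.2)·(1.6) + (-0.8)·(1.6) + (-0.8)·(-3.4) + (-1.8)·(0.6)) / 4 = 3.4/4 = 0.85
  S[X_3,X_3] = ((-0.4)·(-0.4) + (1.6)·(1.6) + (1.6)·(1.6) + (-3.4)·(-3.4) + (0.6)·(0.6)) / 4 = 17.2/4 = 4.3

S is symmetric (S[j,i] = S[i,j]). Assembling:

S = [[7.3, -1.6, 2.95],
 [-1.6, 2.7, 0.85],
 [2.95, 0.85, 4.3]]


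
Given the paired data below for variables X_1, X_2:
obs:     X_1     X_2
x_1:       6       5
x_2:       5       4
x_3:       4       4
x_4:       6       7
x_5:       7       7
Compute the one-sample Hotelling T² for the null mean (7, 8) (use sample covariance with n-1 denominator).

Step 1 — sample mean vector:
  mean(X_1) = (6 + 5 + 4 + 6 + 7) / 5 = 28/5 = 5.6
  mean(X_2) = (5 + 4 + 4 + 7 + 7) / 5 = 27/5 = 5.4
  x̄ = (5.6, 5.4),  deviation x̄ - mu_0 = (5.6, 5.4) - (7, 8) = (-1.4, -2.6).

Step 2 — sample covariance matrix, S[i,j] = (1/(n-1)) · Σ_k (x_{k,i} - mean_i) · (x_{k,j} - mean_j), divisor n-1 = 4:
  S[X_1,X_1] = ((0.4)·(0.4) + (-0.6)·(-0.6) + (-1.6)·(-1.6) + (0.4)·(0.4) + (1.4)·(1.4)) / 4 = 5.2/4 = 1.3
  S[X_1,X_2] = ((0.4)·(-0.4) + (-0.6)·(-1.4) + (-1.6)·(-1.4) + (0.4)·(1.6) + (1.4)·(1.6)) / 4 = 5.8/4 = 1.45
  S[X_2,X_2] = ((-0.4)·(-0.4) + (-1.4)·(-1.4) + (-1.4)·(-1.4) + (1.6)·(1.6) + (1.6)·(1.6)) / 4 = 9.2/4 = 2.3
  S = [[1.3, 1.45],
 [1.45, 2.3]].

Step 3 — invert S. det(S) = 1.3·2.3 - (1.45)² = 0.8875.
  S^{-1} = (1/det) · [[d, -b], [-b, a]] = [[2.5915, -1.6338],
 [-1.6338, 1.4648]].

Step 4 — quadratic form (x̄ - mu_0)^T · S^{-1} · (x̄ - mu_0):
  S^{-1} · (x̄ - mu_0) = (0.6197, -1.5211),
  (x̄ - mu_0)^T · [...] = (-1.4)·(0.6197) + (-2.6)·(-1.5211) = 3.0873.

Step 5 — scale by n: T² = 5 · 3.0873 = 15.4366.

T² ≈ 15.4366


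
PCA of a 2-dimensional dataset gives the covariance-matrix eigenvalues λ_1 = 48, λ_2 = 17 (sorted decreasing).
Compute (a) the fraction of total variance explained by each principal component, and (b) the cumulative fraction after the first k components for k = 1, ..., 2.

Step 1 — total variance = trace(Sigma) = Σ λ_i = 48 + 17 = 65.

Step 2 — fraction explained by component i = λ_i / Σ λ:
  PC1: 48/65 = 0.7385
  PC2: 17/65 = 0.2615

Step 3 — cumulative fraction after k components = (λ_1 + ... + λ_k) / Σ λ:
  k = 1: 48/65 = 0.7385
  k = 2: (48 + 17)/65 = 65/65 = 1

Summary (fraction, with percent):

explained: PC1 0.7385 (73.85%), PC2 0.2615 (26.15%);  cumulative: 0.7385, 1


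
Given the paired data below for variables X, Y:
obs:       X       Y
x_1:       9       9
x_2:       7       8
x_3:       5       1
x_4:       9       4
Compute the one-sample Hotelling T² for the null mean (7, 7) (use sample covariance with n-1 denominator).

Step 1 — sample mean vector:
  mean(X) = (9 + 7 + 5 + 9) / 4 = 30/4 = 7.5
  mean(Y) = (9 + 8 + 1 + 4) / 4 = 22/4 = 5.5
  x̄ = (7.5, 5.5),  deviation x̄ - mu_0 = (7.5, 5.5) - (7, 7) = (0.5, -1.5).

Step 2 — sample covariance matrix, S[i,j] = (1/(n-1)) · Σ_k (x_{k,i} - mean_i) · (x_{k,j} - mean_j), divisor n-1 = 3:
  S[X,X] = ((1.5)·(1.5) + (-0.5)·(-0.5) + (-2.5)·(-2.5) + (1.5)·(1.5)) / 3 = 11/3 = 3.6667
  S[X,Y] = ((1.5)·(3.5) + (-0.5)·(2.5) + (-2.5)·(-4.5) + (1.5)·(-1.5)) / 3 = 13/3 = 4.3333
  S[Y,Y] = ((3.5)·(3.5) + (2.5)·(2.5) + (-4.5)·(-4.5) + (-1.5)·(-1.5)) / 3 = 41/3 = 13.6667
  S = [[3.6667, 4.3333],
 [4.3333, 13.6667]].

Step 3 — invert S. det(S) = 3.6667·13.6667 - (4.3333)² = 31.3333.
  S^{-1} = (1/det) · [[d, -b], [-b, a]] = [[0.4362, -0.1383],
 [-0.1383, 0.117]].

Step 4 — quadratic form (x̄ - mu_0)^T · S^{-1} · (x̄ - mu_0):
  S^{-1} · (x̄ - mu_0) = (0.4255, -0.2447),
  (x̄ - mu_0)^T · [...] = (0.5)·(0.4255) + (-1.5)·(-0.2447) = 0.5798.

Step 5 — scale by n: T² = 4 · 0.5798 = 2.3191.

T² ≈ 2.3191


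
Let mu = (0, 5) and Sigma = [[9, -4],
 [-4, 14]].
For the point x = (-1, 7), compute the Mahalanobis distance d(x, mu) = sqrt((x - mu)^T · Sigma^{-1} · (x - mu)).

Step 1 — centre the observation: (x - mu) = (-1, 2).

Step 2 — invert Sigma. det(Sigma) = 9·14 - (-4)² = 110.
  Sigma^{-1} = (1/det) · [[d, -b], [-b, a]] = [[0.1273, 0.0364],
 [0.0364, 0.0818]].

Step 3 — form the quadratic (x - mu)^T · Sigma^{-1} · (x - mu):
  Sigma^{-1} · (x - mu) = (-0.0545, 0.1273).
  (x - mu)^T · [Sigma^{-1} · (x - mu)] = (-1)·(-0.0545) + (2)·(0.1273) = 0.3091.

Step 4 — take square root: d = √(0.3091) ≈ 0.556.

d(x, mu) = √(0.3091) ≈ 0.556


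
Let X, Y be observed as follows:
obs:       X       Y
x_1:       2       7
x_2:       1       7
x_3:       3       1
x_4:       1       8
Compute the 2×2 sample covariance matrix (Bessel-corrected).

Step 1 — column means:
  mean(X) = (2 + 1 + 3 + 1) / 4 = 7/4 = 1.75
  mean(Y) = (7 + 7 + 1 + 8) / 4 = 23/4 = 5.75

Step 2 — sample covariance S[i,j] = (1/(n-1)) · Σ_k (x_{k,i} - mean_i) · (x_{k,j} - mean_j), with n-1 = 3.
  S[X,X] = ((0.25)·(0.25) + (-0.75)·(-0.75) + (1.25)·(1.25) + (-0.75)·(-0.75)) / 3 = 2.75/3 = 0.9167
  S[X,Y] = ((0.25)·(1.25) + (-0.75)·(1.25) + (1.25)·(-4.75) + (-0.75)·(2.25)) / 3 = -8.25/3 = -2.75
  S[Y,Y] = ((1.25)·(1.25) + (1.25)·(1.25) + (-4.75)·(-4.75) + (2.25)·(2.25)) / 3 = 30.75/3 = 10.25

S is symmetric (S[j,i] = S[i,j]). Assembling:

S = [[0.9167, -2.75],
 [-2.75, 10.25]]


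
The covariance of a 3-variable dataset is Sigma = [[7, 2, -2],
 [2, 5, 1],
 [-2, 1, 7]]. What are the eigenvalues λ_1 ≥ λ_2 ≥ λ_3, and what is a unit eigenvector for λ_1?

Step 1 — characteristic polynomial p(λ) = det(λI - Sigma) = λ³ - tr·λ² + c_1·λ - det, where tr = trace, c_1 = sum of the principal 2×2 minors, det = det(Sigma):
  tr = 7 + 5 + 7 = 19,
  c_1 = (7·5 - (2)²) + (7·7 - (-2)²) + (5·7 - (1)²) = 31 + 45 + 34 = 110,
  det = 7·(5·7 - (1)²) - (2)·((2)·7 - (1)·(-2)) + (-2)·((2)·(1) - 5·(-2)) = 7·(34) - (2)·(16) + (-2)·(12) = 182.
  So p(λ) = λ³ - 19λ² + 110λ - 182.
Step 2 — look for an integer root (rational root theorem: any rational root is an integer divisor of 182). Testing λ = 7:
  p(7) = 343 - 931 + 770 - 182 = 0  ✓
  Dividing out (λ - 7): p(λ) = (λ - 7)(λ² - 12λ + 26).
Step 3 — remaining eigenvalues from the quadratic λ² - 12λ + 26 = 0:
  Δ = 12² - 4·26 = 144 - 104 = 40,  λ = (12 ± √40)/2 = (12 ± 6.3246)/2 ≈ 9.1623 or 2.8377.
  Sorted: λ_1 = 9.1623,  λ_2 = 7,  λ_3 = 2.8377  (check: sum = 19 = tr ✓).

Step 4 — unit eigenvector for λ_1 ≈ 9.1623: v spans the null space of (Sigma - λ_1 I), whose rows are
  r_1 = (-2.1623, 2, -2),  r_2 = (2, -4.1623, 1),  r_3 = (-2, 1, -2.1623).
  v is orthogonal to every row, so take v ∝ r_1 × r_2 = ((2)·(1) - (-2)·(-4.1623), (-2)·(2) - (-2.1623)·(1), (-2.1623)·(-4.1623) - (2)·(2)) ≈ (-6.3246, -1.8377, 5).
  Rescale (multiply by -1 so the first nonzero entry is positive): u = (6.3246, 1.8377, -5).
  ||u|| = √((6.3246)² + (1.8377)² + (-5)²) = √(68.3772) ≈ 8.2691,  v_1 = u/||u|| ≈ (0.7648, 0.2222, -0.6047) (||v_1|| = 1).

λ_1 = 9.1623,  λ_2 = 7,  λ_3 = 2.8377;  v_1 ≈ (0.7648, 0.2222, -0.6047)


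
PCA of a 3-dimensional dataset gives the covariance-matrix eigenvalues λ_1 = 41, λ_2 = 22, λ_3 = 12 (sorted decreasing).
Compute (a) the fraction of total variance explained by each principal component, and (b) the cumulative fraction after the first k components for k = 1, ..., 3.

Step 1 — total variance = trace(Sigma) = Σ λ_i = 41 + 22 + 12 = 75.

Step 2 — fraction explained by component i = λ_i / Σ λ:
  PC1: 41/75 = 0.5467
  PC2: 22/75 = 0.2933
  PC3: 12/75 = 0.16

Step 3 — cumulative fraction after k components = (λ_1 + ... + λ_k) / Σ λ:
  k = 1: 41/75 = 0.5467
  k = 2: (41 + 22)/75 = 63/75 = 0.84
  k = 3: (41 + 22 + 12)/75 = 75/75 = 1

Summary (fraction, with percent):

explained: PC1 0.5467 (54.67%), PC2 0.2933 (29.33%), PC3 0.16 (16%);  cumulative: 0.5467, 0.84, 1


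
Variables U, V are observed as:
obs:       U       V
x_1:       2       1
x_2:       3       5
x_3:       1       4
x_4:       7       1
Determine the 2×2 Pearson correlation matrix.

Step 1 — column means:
  mean(U) = (2 + 3 + 1 + 7) / 4 = 13/4 = 3.25
  mean(V) = (1 + 5 + 4 + 1) / 4 = 11/4 = 2.75

Step 2 — sample variances and covariances s[i,j] = (1/(n-1)) · Σ_k (x_{k,i} - mean_i) · (x_{k,j} - mean_j), with n-1 = 3:
  s[U,U] = ((-1.25)·(-1.25) + (-0.25)·(-0.25) + (-2.25)·(-2.25) + (3.75)·(3.75)) / 3 = 20.75/3 = 6.9167
  s[U,V] = ((-1.25)·(-1.75) + (-0.25)·(2.25) + (-2.25)·(1.25) + (3.75)·(-1.75)) / 3 = -7.75/3 = -2.5833
  s[V,V] = ((-1.75)·(-1.75) + (2.25)·(2.25) + (1.25)·(1.25) + (-1.75)·(-1.75)) / 3 = 12.75/3 = 4.25
  Sample standard deviations s_i = √(s[i,i]):
  s(U) = √(6.9167) = 2.63
  s(V) = √(4.25) = 2.0616

Step 3 — r_{ij} = s_{ij} / (s_i · s_j):
  r[U,U] = 1 (diagonal).
  r[U,V] = -2.5833 / (2.63 · 2.0616) = -2.5833 / 5.4218 = -0.4765
  r[V,V] = 1 (diagonal).

R is symmetric with unit diagonal. Assembling:

R = [[1, -0.4765],
 [-0.4765, 1]]


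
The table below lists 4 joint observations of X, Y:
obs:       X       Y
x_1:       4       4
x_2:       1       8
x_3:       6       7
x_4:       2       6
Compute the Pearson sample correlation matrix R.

Step 1 — column means:
  mean(X) = (4 + 1 + 6 + 2) / 4 = 13/4 = 3.25
  mean(Y) = (4 + 8 + 7 + 6) / 4 = 25/4 = 6.25

Step 2 — sample variances and covariances s[i,j] = (1/(n-1)) · Σ_k (x_{k,i} - mean_i) · (x_{k,j} - mean_j), with n-1 = 3:
  s[X,X] = ((0.75)·(0.75) + (-2.25)·(-2.25) + (2.75)·(2.75) + (-1.25)·(-1.25)) / 3 = 14.75/3 = 4.9167
  s[X,Y] = ((0.75)·(-2.25) + (-2.25)·(1.75) + (2.75)·(0.75) + (-1.25)·(-0.25)) / 3 = -3.25/3 = -1.0833
  s[Y,Y] = ((-2.25)·(-2.25) + (1.75)·(1.75) + (0.75)·(0.75) + (-0.25)·(-0.25)) / 3 = 8.75/3 = 2.9167
  Sample standard deviations s_i = √(s[i,i]):
  s(X) = √(4.9167) = 2.2174
  s(Y) = √(2.9167) = 1.7078

Step 3 — r_{ij} = s_{ij} / (s_i · s_j):
  r[X,X] = 1 (diagonal).
  r[X,Y] = -1.0833 / (2.2174 · 1.7078) = -1.0833 / 3.7869 = -0.2861
  r[Y,Y] = 1 (diagonal).

R is symmetric with unit diagonal. Assembling:

R = [[1, -0.2861],
 [-0.2861, 1]]


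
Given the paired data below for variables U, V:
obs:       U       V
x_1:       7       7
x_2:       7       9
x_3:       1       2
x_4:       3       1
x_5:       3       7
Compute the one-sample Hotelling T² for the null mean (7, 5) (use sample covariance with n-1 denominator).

Step 1 — sample mean vector:
  mean(U) = (7 + 7 + 1 + 3 + 3) / 5 = 21/5 = 4.2
  mean(V) = (7 + 9 + 2 + 1 + 7) / 5 = 26/5 = 5.2
  x̄ = (4.2, 5.2),  deviation x̄ - mu_0 = (4.2, 5.2) - (7, 5) = (-2.8, 0.2).

Step 2 — sample covariance matrix, S[i,j] = (1/(n-1)) · Σ_k (x_{k,i} - mean_i) · (x_{k,j} - mean_j), divisor n-1 = 4:
  S[U,U] = ((2.8)·(2.8) + (2.8)·(2.8) + (-3.2)·(-3.2) + (-1.2)·(-1.2) + (-1.2)·(-1.2)) / 4 = 28.8/4 = 7.2
  S[U,V] = ((2.8)·(1.8) + (2.8)·(3.8) + (-3.2)·(-3.2) + (-1.2)·(-4.2) + (-1.2)·(1.8)) / 4 = 28.8/4 = 7.2
  S[V,V] = ((1.8)·(1.8) + (3.8)·(3.8) + (-3.2)·(-3.2) + (-4.2)·(-4.2) + (1.8)·(1.8)) / 4 = 48.8/4 = 12.2
  S = [[7.2, 7.2],
 [7.2, 12.2]].

Step 3 — invert S. det(S) = 7.2·12.2 - (7.2)² = 36.
  S^{-1} = (1/det) · [[d, -b], [-b, a]] = [[0.3389, -0.2],
 [-0.2, 0.2]].

Step 4 — quadratic form (x̄ - mu_0)^T · S^{-1} · (x̄ - mu_0):
  S^{-1} · (x̄ - mu_0) = (-0.9889, 0.6),
  (x̄ - mu_0)^T · [...] = (-2.8)·(-0.9889) + (0.2)·(0.6) = 2.8889.

Step 5 — scale by n: T² = 5 · 2.8889 = 14.4444.

T² ≈ 14.4444


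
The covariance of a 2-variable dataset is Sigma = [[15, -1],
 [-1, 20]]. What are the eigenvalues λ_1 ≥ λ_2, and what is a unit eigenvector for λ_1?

Step 1 — characteristic polynomial of 2×2 Sigma:
  det(Sigma - λI) = λ² - trace · λ + det = 0.
  trace = 15 + 20 = 35, det = 15·20 - (-1)² = 299.
Step 2 — discriminant:
  Δ = trace² - 4·det = 1225 - 1196 = 29.
Step 3 — eigenvalues:
  λ = (trace ± √Δ)/2 = (35 ± 5.3852)/2,
  λ_1 = 20.1926,  λ_2 = 14.8074.

Step 4 — unit eigenvector for λ_1: solve (Sigma - λ_1 I)v = 0. First row:
  (15 - 20.1926)·v_x + (-1)·v_y = 0, i.e. (-5.1926)·v_x + (-1)·v_y = 0,
  so v ∝ (b, λ_1 - a) = (-1, 5.1926); multiply by -1 so the first entry is positive: u = (1, -5.1926).
  ||u|| = √((1)² + (-5.1926)²) = √(27.9629) ≈ 5.288,
  v_1 = u/||u|| ≈ (0.1891, -0.982) (||v_1|| = 1).

λ_1 = 20.1926,  λ_2 = 14.8074;  v_1 ≈ (0.1891, -0.982)


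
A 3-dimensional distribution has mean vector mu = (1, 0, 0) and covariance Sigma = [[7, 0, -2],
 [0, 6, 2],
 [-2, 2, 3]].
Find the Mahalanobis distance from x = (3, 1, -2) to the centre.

Step 1 — centre the observation: (x - mu) = (2, 1, -2).

Step 2 — invert Sigma (cofactor / det for 3×3, or solve directly):
  Sigma^{-1} = [[0.1892, -0.0541, 0.1622],
 [-0.0541, 0.2297, -0.1892],
 [0.1622, -0.1892, 0.5676]].

Step 3 — form the quadratic (x - mu)^T · Sigma^{-1} · (x - mu):
  Sigma^{-1} · (x - mu) = (0, 0.5, -1).
  (x - mu)^T · [Sigma^{-1} · (x - mu)] = (2)·(0) + (1)·(0.5) + (-2)·(-1) = 2.5.

Step 4 — take square root: d = √(2.5) ≈ 1.5811.

d(x, mu) = √(2.5) ≈ 1.5811


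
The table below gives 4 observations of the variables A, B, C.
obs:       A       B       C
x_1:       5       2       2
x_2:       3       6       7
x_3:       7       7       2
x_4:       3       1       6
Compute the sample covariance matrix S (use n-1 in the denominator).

Step 1 — column means:
  mean(A) = (5 + 3 + 7 + 3) / 4 = 18/4 = 4.5
  mean(B) = (2 + 6 + 7 + 1) / 4 = 16/4 = 4
  mean(C) = (2 + 7 + 2 + 6) / 4 = 17/4 = 4.25

Step 2 — sample covariance S[i,j] = (1/(n-1)) · Σ_k (x_{k,i} - mean_i) · (x_{k,j} - mean_j), with n-1 = 3.
  S[A,A] = ((0.5)·(0.5) + (-1.5)·(-1.5) + (2.5)·(2.5) + (-1.5)·(-1.5)) / 3 = 11/3 = 3.6667
  S[A,B] = ((0.5)·(-2) + (-1.5)·(2) + (2.5)·(3) + (-1.5)·(-3)) / 3 = 8/3 = 2.6667
  S[A,C] = ((0.5)·(-2.25) + (-1.5)·(2.75) + (2.5)·(-2.25) + (-1.5)·(1.75)) / 3 = -13.5/3 = -4.5
  S[B,B] = ((-2)·(-2) + (2)·(2) + (3)·(3) + (-3)·(-3)) / 3 = 26/3 = 8.6667
  S[B,C] = ((-2)·(-2.25) + (2)·(2.75) + (3)·(-2.25) + (-3)·(1.75)) / 3 = -2/3 = -0.6667
  S[C,C] = ((-2.25)·(-2.25) + (2.75)·(2.75) + (-2.25)·(-2.25) + (1.75)·(1.75)) / 3 = 20.75/3 = 6.9167

S is symmetric (S[j,i] = S[i,j]). Assembling:

S = [[3.6667, 2.6667, -4.5],
 [2.6667, 8.6667, -0.6667],
 [-4.5, -0.6667, 6.9167]]


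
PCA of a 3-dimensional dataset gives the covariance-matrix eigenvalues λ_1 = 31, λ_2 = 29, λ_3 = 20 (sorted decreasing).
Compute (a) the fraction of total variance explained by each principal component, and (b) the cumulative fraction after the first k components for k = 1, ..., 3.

Step 1 — total variance = trace(Sigma) = Σ λ_i = 31 + 29 + 20 = 80.

Step 2 — fraction explained by component i = λ_i / Σ λ:
  PC1: 31/80 = 0.3875
  PC2: 29/80 = 0.3625
  PC3: 20/80 = 0.25

Step 3 — cumulative fraction after k components = (λ_1 + ... + λ_k) / Σ λ:
  k = 1: 31/80 = 0.3875
  k = 2: (31 + 29)/80 = 60/80 = 0.75
  k = 3: (31 + 29 + 20)/80 = 80/80 = 1

Summary (fraction, with percent):

explained: PC1 0.3875 (38.75%), PC2 0.3625 (36.25%), PC3 0.25 (25%);  cumulative: 0.3875, 0.75, 1


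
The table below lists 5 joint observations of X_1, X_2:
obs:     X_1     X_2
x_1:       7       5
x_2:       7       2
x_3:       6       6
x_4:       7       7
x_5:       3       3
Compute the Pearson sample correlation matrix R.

Step 1 — column means:
  mean(X_1) = (7 + 7 + 6 + 7 + 3) / 5 = 30/5 = 6
  mean(X_2) = (5 + 2 + 6 + 7 + 3) / 5 = 23/5 = 4.6

Step 2 — sample variances and covariances s[i,j] = (1/(n-1)) · Σ_k (x_{k,i} - mean_i) · (x_{k,j} - mean_j), with n-1 = 4:
  s[X_1,X_1] = ((1)·(1) + (1)·(1) + (0)·(0) + (1)·(1) + (-3)·(-3)) / 4 = 12/4 = 3
  s[X_1,X_2] = ((1)·(0.4) + (1)·(-2.6) + (0)·(1.4) + (1)·(2.4) + (-3)·(-1.6)) / 4 = 5/4 = 1.25
  s[X_2,X_2] = ((0.4)·(0.4) + (-2.6)·(-2.6) + (1.4)·(1.4) + (2.4)·(2.4) + (-1.6)·(-1.6)) / 4 = 17.2/4 = 4.3
  Sample standard deviations s_i = √(s[i,i]):
  s(X_1) = √(3) = 1.7321
  s(X_2) = √(4.3) = 2.0736

Step 3 — r_{ij} = s_{ij} / (s_i · s_j):
  r[X_1,X_1] = 1 (diagonal).
  r[X_1,X_2] = 1.25 / (1.7321 · 2.0736) = 1.25 / 3.5917 = 0.348
  r[X_2,X_2] = 1 (diagonal).

R is symmetric with unit diagonal. Assembling:

R = [[1, 0.348],
 [0.348, 1]]


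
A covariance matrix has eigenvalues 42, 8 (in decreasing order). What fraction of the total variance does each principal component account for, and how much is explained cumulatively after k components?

Step 1 — total variance = trace(Sigma) = Σ λ_i = 42 + 8 = 50.

Step 2 — fraction explained by component i = λ_i / Σ λ:
  PC1: 42/50 = 0.84
  PC2: 8/50 = 0.16

Step 3 — cumulative fraction after k components = (λ_1 + ... + λ_k) / Σ λ:
  k = 1: 42/50 = 0.84
  k = 2: (42 + 8)/50 = 50/50 = 1

Summary (fraction, with percent):

explained: PC1 0.84 (84%), PC2 0.16 (16%);  cumulative: 0.84, 1


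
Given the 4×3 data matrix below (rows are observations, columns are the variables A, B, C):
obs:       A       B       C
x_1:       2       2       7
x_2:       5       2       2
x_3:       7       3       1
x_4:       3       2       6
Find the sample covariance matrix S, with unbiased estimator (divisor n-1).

Step 1 — column means:
  mean(A) = (2 + 5 + 7 + 3) / 4 = 17/4 = 4.25
  mean(B) = (2 + 2 + 3 + 2) / 4 = 9/4 = 2.25
  mean(C) = (7 + 2 + 1 + 6) / 4 = 16/4 = 4

Step 2 — sample covariance S[i,j] = (1/(n-1)) · Σ_k (x_{k,i} - mean_i) · (x_{k,j} - mean_j), with n-1 = 3.
  S[A,A] = ((-2.25)·(-2.25) + (0.75)·(0.75) + (2.75)·(2.75) + (-1.25)·(-1.25)) / 3 = 14.75/3 = 4.9167
  S[A,B] = ((-2.25)·(-0.25) + (0.75)·(-0.25) + (2.75)·(0.75) + (-1.25)·(-0.25)) / 3 = 2.75/3 = 0.9167
  S[A,C] = ((-2.25)·(3) + (0.75)·(-2) + (2.75)·(-3) + (-1.25)·(2)) / 3 = -19/3 = -6.3333
  S[B,B] = ((-0.25)·(-0.25) + (-0.25)·(-0.25) + (0.75)·(0.75) + (-0.25)·(-0.25)) / 3 = 0.75/3 = 0.25
  S[B,C] = ((-0.25)·(3) + (-0.25)·(-2) + (0.75)·(-3) + (-0.25)·(2)) / 3 = -3/3 = -1
  S[C,C] = ((3)·(3) + (-2)·(-2) + (-3)·(-3) + (2)·(2)) / 3 = 26/3 = 8.6667

S is symmetric (S[j,i] = S[i,j]). Assembling:

S = [[4.9167, 0.9167, -6.3333],
 [0.9167, 0.25, -1],
 [-6.3333, -1, 8.6667]]


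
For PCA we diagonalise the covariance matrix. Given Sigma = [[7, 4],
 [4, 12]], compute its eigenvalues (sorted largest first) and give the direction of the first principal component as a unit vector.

Step 1 — characteristic polynomial of 2×2 Sigma:
  det(Sigma - λI) = λ² - trace · λ + det = 0.
  trace = 7 + 12 = 19, det = 7·12 - (4)² = 68.
Step 2 — discriminant:
  Δ = trace² - 4·det = 361 - 272 = 89.
Step 3 — eigenvalues:
  λ = (trace ± √Δ)/2 = (19 ± 9.434)/2,
  λ_1 = 14.217,  λ_2 = 4.783.

Step 4 — unit eigenvector for λ_1: solve (Sigma - λ_1 I)v = 0. First row:
  (7 - 14.217)·v_x + (4)·v_y = 0, i.e. (-7.217)·v_x + (4)·v_y = 0,
  so v ∝ (b, λ_1 - a) = (4, 7.217) = u.
  ||u|| = √((4)² + (7.217)²) = √(68.085) ≈ 8.2514,
  v_1 = u/||u|| ≈ (0.4848, 0.8746) (||v_1|| = 1).

λ_1 = 14.217,  λ_2 = 4.783;  v_1 ≈ (0.4848, 0.8746)


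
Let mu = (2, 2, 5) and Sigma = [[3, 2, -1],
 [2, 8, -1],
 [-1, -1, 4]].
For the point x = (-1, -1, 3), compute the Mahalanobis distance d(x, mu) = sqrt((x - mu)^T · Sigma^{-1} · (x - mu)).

Step 1 — centre the observation: (x - mu) = (-3, -3, -2).

Step 2 — invert Sigma (cofactor / det for 3×3, or solve directly):
  Sigma^{-1} = [[0.4247, -0.0959, 0.0822],
 [-0.0959, 0.1507, 0.0137],
 [0.0822, 0.0137, 0.274]].

Step 3 — form the quadratic (x - mu)^T · Sigma^{-1} · (x - mu):
  Sigma^{-1} · (x - mu) = (-1.1507, -0.1918, -0.8356).
  (x - mu)^T · [Sigma^{-1} · (x - mu)] = (-3)·(-1.1507) + (-3)·(-0.1918) + (-2)·(-0.8356) = 5.6986.

Step 4 — take square root: d = √(5.6986) ≈ 2.3872.

d(x, mu) = √(5.6986) ≈ 2.3872


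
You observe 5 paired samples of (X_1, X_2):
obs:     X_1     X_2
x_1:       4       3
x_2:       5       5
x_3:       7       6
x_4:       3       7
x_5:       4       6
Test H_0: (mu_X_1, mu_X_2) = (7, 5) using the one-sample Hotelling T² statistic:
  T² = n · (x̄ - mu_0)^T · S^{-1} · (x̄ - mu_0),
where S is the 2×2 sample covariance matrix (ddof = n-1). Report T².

Step 1 — sample mean vector:
  mean(X_1) = (4 + 5 + 7 + 3 + 4) / 5 = 23/5 = 4.6
  mean(X_2) = (3 + 5 + 6 + 7 + 6) / 5 = 27/5 = 5.4
  x̄ = (4.6, 5.4),  deviation x̄ - mu_0 = (4.6, 5.4) - (7, 5) = (-2.4, 0.4).

Step 2 — sample covariance matrix, S[i,j] = (1/(n-1)) · Σ_k (x_{k,i} - mean_i) · (x_{k,j} - mean_j), divisor n-1 = 4:
  S[X_1,X_1] = ((-0.6)·(-0.6) + (0.4)·(0.4) + (2.4)·(2.4) + (-1.6)·(-1.6) + (-0.6)·(-0.6)) / 4 = 9.2/4 = 2.3
  S[X_1,X_2] = ((-0.6)·(-2.4) + (0.4)·(-0.4) + (2.4)·(0.6) + (-1.6)·(1.6) + (-0.6)·(0.6)) / 4 = -0.2/4 = -0.05
  S[X_2,X_2] = ((-2.4)·(-2.4) + (-0.4)·(-0.4) + (0.6)·(0.6) + (1.6)·(1.6) + (0.6)·(0.6)) / 4 = 9.2/4 = 2.3
  S = [[2.3, -0.05],
 [-0.05, 2.3]].

Step 3 — invert S. det(S) = 2.3·2.3 - (-0.05)² = 5.2875.
  S^{-1} = (1/det) · [[d, -b], [-b, a]] = [[0.435, 0.0095],
 [0.0095, 0.435]].

Step 4 — quadratic form (x̄ - mu_0)^T · S^{-1} · (x̄ - mu_0):
  S^{-1} · (x̄ - mu_0) = (-1.0402, 0.1513),
  (x̄ - mu_0)^T · [...] = (-2.4)·(-1.0402) + (0.4)·(0.1513) = 2.557.

Step 5 — scale by n: T² = 5 · 2.557 = 12.7849.

T² ≈ 12.7849


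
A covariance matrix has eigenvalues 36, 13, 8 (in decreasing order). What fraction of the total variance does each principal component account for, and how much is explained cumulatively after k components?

Step 1 — total variance = trace(Sigma) = Σ λ_i = 36 + 13 + 8 = 57.

Step 2 — fraction explained by component i = λ_i / Σ λ:
  PC1: 36/57 = 0.6316
  PC2: 13/57 = 0.2281
  PC3: 8/57 = 0.1404

Step 3 — cumulative fraction after k components = (λ_1 + ... + λ_k) / Σ λ:
  k = 1: 36/57 = 0.6316
  k = 2: (36 + 13)/57 = 49/57 = 0.8596
  k = 3: (36 + 13 + 8)/57 = 57/57 = 1

Summary (fraction, with percent):

explained: PC1 0.6316 (63.16%), PC2 0.2281 (22.81%), PC3 0.1404 (14.04%);  cumulative: 0.6316, 0.8596, 1


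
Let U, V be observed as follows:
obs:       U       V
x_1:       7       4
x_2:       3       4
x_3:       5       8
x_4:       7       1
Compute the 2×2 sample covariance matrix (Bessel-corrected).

Step 1 — column means:
  mean(U) = (7 + 3 + 5 + 7) / 4 = 22/4 = 5.5
  mean(V) = (4 + 4 + 8 + 1) / 4 = 17/4 = 4.25

Step 2 — sample covariance S[i,j] = (1/(n-1)) · Σ_k (x_{k,i} - mean_i) · (x_{k,j} - mean_j), with n-1 = 3.
  S[U,U] = ((1.5)·(1.5) + (-2.5)·(-2.5) + (-0.5)·(-0.5) + (1.5)·(1.5)) / 3 = 11/3 = 3.6667
  S[U,V] = ((1.5)·(-0.25) + (-2.5)·(-0.25) + (-0.5)·(3.75) + (1.5)·(-3.25)) / 3 = -6.5/3 = -2.1667
  S[V,V] = ((-0.25)·(-0.25) + (-0.25)·(-0.25) + (3.75)·(3.75) + (-3.25)·(-3.25)) / 3 = 24.75/3 = 8.25

S is symmetric (S[j,i] = S[i,j]). Assembling:

S = [[3.6667, -2.1667],
 [-2.1667, 8.25]]


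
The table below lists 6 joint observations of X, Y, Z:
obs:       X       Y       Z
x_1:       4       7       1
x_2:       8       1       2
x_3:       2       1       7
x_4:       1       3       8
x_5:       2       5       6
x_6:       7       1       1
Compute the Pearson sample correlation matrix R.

Step 1 — column means:
  mean(X) = (4 + 8 + 2 + 1 + 2 + 7) / 6 = 24/6 = 4
  mean(Y) = (7 + 1 + 1 + 3 + 5 + 1) / 6 = 18/6 = 3
  mean(Z) = (1 + 2 + 7 + 8 + 6 + 1) / 6 = 25/6 = 4.1667

Step 2 — sample variances and covariances s[i,j] = (1/(n-1)) · Σ_k (x_{k,i} - mean_i) · (x_{k,j} - mean_j), with n-1 = 5:
  s[X,X] = ((0)·(0) + (4)·(4) + (-2)·(-2) + (-3)·(-3) + (-2)·(-2) + (3)·(3)) / 5 = 42/5 = 8.4
  s[X,Y] = ((0)·(4) + (4)·(-2) + (-2)·(-2) + (-3)·(0) + (-2)·(2) + (3)·(-2)) / 5 = -14/5 = -2.8
  s[X,Z] = ((0)·(-3.1667) + (4)·(-2.1667) + (-2)·(2.8333) + (-3)·(3.8333) + (-2)·(1.8333) + (3)·(-3.1667)) / 5 = -39/5 = -7.8
  s[Y,Y] = ((4)·(4) + (-2)·(-2) + (-2)·(-2) + (0)·(0) + (2)·(2) + (-2)·(-2)) / 5 = 32/5 = 6.4
  s[Y,Z] = ((4)·(-3.1667) + (-2)·(-2.1667) + (-2)·(2.8333) + (0)·(3.8333) + (2)·(1.8333) + (-2)·(-3.1667)) / 5 = -4/5 = -0.8
  s[Z,Z] = ((-3.1667)·(-3.1667) + (-2.1667)·(-2.1667) + (2.8333)·(2.8333) + (3.8333)·(3.8333) + (1.8333)·(1.8333) + (-3.1667)·(-3.1667)) / 5 = 50.8333/5 = 10.1667
  Sample standard deviations s_i = √(s[i,i]):
  s(X) = √(8.4) = 2.8983
  s(Y) = √(6.4) = 2.5298
  s(Z) = √(10.1667) = 3.1885

Step 3 — r_{ij} = s_{ij} / (s_i · s_j):
  r[X,X] = 1 (diagonal).
  r[X,Y] = -2.8 / (2.8983 · 2.5298) = -2.8 / 7.3321 = -0.3819
  r[X,Z] = -7.8 / (2.8983 · 3.1885) = -7.8 / 9.2412 = -0.844
  r[Y,Y] = 1 (diagonal).
  r[Y,Z] = -0.8 / (2.5298 · 3.1885) = -0.8 / 8.0664 = -0.0992
  r[Z,Z] = 1 (diagonal).

R is symmetric with unit diagonal. Assembling:

R = [[1, -0.3819, -0.844],
 [-0.3819, 1, -0.0992],
 [-0.844, -0.0992, 1]]


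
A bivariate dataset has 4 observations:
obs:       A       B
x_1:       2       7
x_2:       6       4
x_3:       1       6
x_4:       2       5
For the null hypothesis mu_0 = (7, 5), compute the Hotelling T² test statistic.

Step 1 — sample mean vector:
  mean(A) = (2 + 6 + 1 + 2) / 4 = 11/4 = 2.75
  mean(B) = (7 + 4 + 6 + 5) / 4 = 22/4 = 5.5
  x̄ = (2.75, 5.5),  deviation x̄ - mu_0 = (2.75, 5.5) - (7, 5) = (-4.25, 0.5).

Step 2 — sample covariance matrix, S[i,j] = (1/(n-1)) · Σ_k (x_{k,i} - mean_i) · (x_{k,j} - mean_j), divisor n-1 = 3:
  S[A,A] = ((-0.75)·(-0.75) + (3.25)·(3.25) + (-1.75)·(-1.75) + (-0.75)·(-0.75)) / 3 = 14.75/3 = 4.9167
  S[A,B] = ((-0.75)·(1.5) + (3.25)·(-1.5) + (-1.75)·(0.5) + (-0.75)·(-0.5)) / 3 = -6.5/3 = -2.1667
  S[B,B] = ((1.5)·(1.5) + (-1.5)·(-1.5) + (0.5)·(0.5) + (-0.5)·(-0.5)) / 3 = 5/3 = 1.6667
  S = [[4.9167, -2.1667],
 [-2.1667, 1.6667]].

Step 3 — invert S. det(S) = 4.9167·1.6667 - (-2.1667)² = 3.5.
  S^{-1} = (1/det) · [[d, -b], [-b, a]] = [[0.4762, 0.619],
 [0.619, 1.4048]].

Step 4 — quadratic form (x̄ - mu_0)^T · S^{-1} · (x̄ - mu_0):
  S^{-1} · (x̄ - mu_0) = (-1.7143, -1.9286),
  (x̄ - mu_0)^T · [...] = (-4.25)·(-1.7143) + (0.5)·(-1.9286) = 6.3214.

Step 5 — scale by n: T² = 4 · 6.3214 = 25.2857.

T² ≈ 25.2857
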